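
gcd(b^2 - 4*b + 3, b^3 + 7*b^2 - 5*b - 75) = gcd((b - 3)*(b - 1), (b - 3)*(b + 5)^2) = b - 3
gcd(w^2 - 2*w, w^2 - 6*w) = w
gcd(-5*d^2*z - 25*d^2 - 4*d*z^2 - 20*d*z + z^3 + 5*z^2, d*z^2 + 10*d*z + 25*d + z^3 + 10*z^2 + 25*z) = d*z + 5*d + z^2 + 5*z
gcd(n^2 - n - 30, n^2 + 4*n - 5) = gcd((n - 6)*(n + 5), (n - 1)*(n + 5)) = n + 5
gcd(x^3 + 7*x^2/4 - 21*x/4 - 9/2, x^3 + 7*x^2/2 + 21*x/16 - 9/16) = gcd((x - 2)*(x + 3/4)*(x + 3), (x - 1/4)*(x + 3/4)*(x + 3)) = x^2 + 15*x/4 + 9/4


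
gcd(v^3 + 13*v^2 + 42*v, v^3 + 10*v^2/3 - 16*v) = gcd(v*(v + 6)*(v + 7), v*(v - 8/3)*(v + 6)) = v^2 + 6*v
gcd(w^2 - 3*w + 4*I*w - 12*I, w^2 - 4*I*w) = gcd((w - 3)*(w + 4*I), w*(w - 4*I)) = 1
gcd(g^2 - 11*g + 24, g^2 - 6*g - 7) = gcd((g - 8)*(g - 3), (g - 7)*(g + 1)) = 1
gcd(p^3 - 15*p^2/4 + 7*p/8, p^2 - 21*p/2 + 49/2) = p - 7/2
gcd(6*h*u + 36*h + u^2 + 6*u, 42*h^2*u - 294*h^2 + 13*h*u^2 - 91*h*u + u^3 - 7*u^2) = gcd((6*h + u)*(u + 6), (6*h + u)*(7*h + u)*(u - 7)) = 6*h + u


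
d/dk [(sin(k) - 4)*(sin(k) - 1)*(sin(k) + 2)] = 3*(sin(k)^2 - 2*sin(k) - 2)*cos(k)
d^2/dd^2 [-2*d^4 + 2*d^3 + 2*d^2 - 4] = -24*d^2 + 12*d + 4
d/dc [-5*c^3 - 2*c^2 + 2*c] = -15*c^2 - 4*c + 2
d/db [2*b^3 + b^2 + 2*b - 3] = 6*b^2 + 2*b + 2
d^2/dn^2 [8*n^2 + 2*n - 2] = 16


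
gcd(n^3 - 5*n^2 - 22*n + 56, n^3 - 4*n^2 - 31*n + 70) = n^2 - 9*n + 14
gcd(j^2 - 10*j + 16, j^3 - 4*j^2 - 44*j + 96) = j^2 - 10*j + 16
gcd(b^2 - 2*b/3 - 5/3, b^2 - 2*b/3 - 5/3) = b^2 - 2*b/3 - 5/3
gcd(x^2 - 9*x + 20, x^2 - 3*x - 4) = x - 4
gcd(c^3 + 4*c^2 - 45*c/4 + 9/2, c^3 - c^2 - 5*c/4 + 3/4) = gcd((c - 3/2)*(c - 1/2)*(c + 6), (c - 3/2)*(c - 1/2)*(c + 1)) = c^2 - 2*c + 3/4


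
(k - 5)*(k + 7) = k^2 + 2*k - 35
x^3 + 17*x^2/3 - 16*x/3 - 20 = (x - 2)*(x + 5/3)*(x + 6)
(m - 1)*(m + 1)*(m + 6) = m^3 + 6*m^2 - m - 6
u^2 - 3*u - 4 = (u - 4)*(u + 1)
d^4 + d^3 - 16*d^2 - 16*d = d*(d - 4)*(d + 1)*(d + 4)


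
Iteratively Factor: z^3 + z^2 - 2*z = (z - 1)*(z^2 + 2*z) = (z - 1)*(z + 2)*(z)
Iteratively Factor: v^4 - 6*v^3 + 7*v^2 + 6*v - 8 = (v - 1)*(v^3 - 5*v^2 + 2*v + 8) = (v - 4)*(v - 1)*(v^2 - v - 2) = (v - 4)*(v - 1)*(v + 1)*(v - 2)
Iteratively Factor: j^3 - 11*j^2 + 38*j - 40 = (j - 5)*(j^2 - 6*j + 8) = (j - 5)*(j - 4)*(j - 2)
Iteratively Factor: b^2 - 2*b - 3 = (b - 3)*(b + 1)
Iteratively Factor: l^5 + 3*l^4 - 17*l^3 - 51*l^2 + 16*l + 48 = (l + 4)*(l^4 - l^3 - 13*l^2 + l + 12) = (l - 1)*(l + 4)*(l^3 - 13*l - 12) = (l - 4)*(l - 1)*(l + 4)*(l^2 + 4*l + 3) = (l - 4)*(l - 1)*(l + 3)*(l + 4)*(l + 1)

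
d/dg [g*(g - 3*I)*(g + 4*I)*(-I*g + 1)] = -4*I*g^3 + 6*g^2 - 22*I*g + 12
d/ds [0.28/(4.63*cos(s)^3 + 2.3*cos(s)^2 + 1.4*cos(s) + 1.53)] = (3.8892*cos(s)^2 + 1.288*cos(s) + 0.392)*sin(s)/(4.63*cos(s)^3 + 2.3*cos(s)^2 + 1.4*cos(s) + 1.53)^2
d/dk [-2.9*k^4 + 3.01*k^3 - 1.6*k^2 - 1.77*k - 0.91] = -11.6*k^3 + 9.03*k^2 - 3.2*k - 1.77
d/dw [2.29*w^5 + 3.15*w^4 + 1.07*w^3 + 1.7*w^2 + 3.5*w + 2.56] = 11.45*w^4 + 12.6*w^3 + 3.21*w^2 + 3.4*w + 3.5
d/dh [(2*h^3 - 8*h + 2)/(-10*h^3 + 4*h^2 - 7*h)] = 2*(4*h^4 - 94*h^3 + 46*h^2 - 8*h + 7)/(h^2*(100*h^4 - 80*h^3 + 156*h^2 - 56*h + 49))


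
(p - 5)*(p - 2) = p^2 - 7*p + 10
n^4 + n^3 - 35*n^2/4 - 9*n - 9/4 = (n - 3)*(n + 1/2)^2*(n + 3)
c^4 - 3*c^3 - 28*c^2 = c^2*(c - 7)*(c + 4)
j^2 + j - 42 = (j - 6)*(j + 7)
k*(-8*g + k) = -8*g*k + k^2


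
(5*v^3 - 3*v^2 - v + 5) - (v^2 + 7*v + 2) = 5*v^3 - 4*v^2 - 8*v + 3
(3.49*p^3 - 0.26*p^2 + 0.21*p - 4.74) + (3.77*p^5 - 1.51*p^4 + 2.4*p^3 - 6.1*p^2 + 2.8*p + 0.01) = 3.77*p^5 - 1.51*p^4 + 5.89*p^3 - 6.36*p^2 + 3.01*p - 4.73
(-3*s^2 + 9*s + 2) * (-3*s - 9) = 9*s^3 - 87*s - 18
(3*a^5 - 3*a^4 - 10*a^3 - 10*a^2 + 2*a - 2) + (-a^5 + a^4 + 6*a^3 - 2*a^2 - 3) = 2*a^5 - 2*a^4 - 4*a^3 - 12*a^2 + 2*a - 5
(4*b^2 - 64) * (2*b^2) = 8*b^4 - 128*b^2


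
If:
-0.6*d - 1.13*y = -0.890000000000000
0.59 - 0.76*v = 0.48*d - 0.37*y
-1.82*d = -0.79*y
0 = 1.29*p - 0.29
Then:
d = 0.28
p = 0.22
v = 0.91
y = 0.64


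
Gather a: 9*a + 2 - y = 9*a - y + 2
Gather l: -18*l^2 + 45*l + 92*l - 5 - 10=-18*l^2 + 137*l - 15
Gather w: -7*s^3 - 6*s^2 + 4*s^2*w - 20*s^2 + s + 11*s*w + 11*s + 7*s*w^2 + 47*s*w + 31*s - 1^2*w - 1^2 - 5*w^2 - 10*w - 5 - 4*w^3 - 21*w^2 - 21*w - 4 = -7*s^3 - 26*s^2 + 43*s - 4*w^3 + w^2*(7*s - 26) + w*(4*s^2 + 58*s - 32) - 10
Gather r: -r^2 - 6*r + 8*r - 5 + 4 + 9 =-r^2 + 2*r + 8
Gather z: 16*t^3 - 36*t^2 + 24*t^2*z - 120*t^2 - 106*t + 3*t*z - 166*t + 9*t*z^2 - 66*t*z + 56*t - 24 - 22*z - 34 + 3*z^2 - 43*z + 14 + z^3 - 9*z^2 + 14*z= 16*t^3 - 156*t^2 - 216*t + z^3 + z^2*(9*t - 6) + z*(24*t^2 - 63*t - 51) - 44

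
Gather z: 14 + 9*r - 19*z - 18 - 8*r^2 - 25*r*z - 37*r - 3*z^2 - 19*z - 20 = -8*r^2 - 28*r - 3*z^2 + z*(-25*r - 38) - 24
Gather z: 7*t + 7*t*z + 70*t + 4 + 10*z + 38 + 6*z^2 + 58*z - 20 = 77*t + 6*z^2 + z*(7*t + 68) + 22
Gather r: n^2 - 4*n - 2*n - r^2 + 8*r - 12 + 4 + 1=n^2 - 6*n - r^2 + 8*r - 7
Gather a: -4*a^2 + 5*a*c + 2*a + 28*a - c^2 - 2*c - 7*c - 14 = -4*a^2 + a*(5*c + 30) - c^2 - 9*c - 14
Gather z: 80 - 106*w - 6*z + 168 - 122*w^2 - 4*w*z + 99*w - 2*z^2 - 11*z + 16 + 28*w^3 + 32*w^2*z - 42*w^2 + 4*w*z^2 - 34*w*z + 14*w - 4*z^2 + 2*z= 28*w^3 - 164*w^2 + 7*w + z^2*(4*w - 6) + z*(32*w^2 - 38*w - 15) + 264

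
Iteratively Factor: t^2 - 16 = (t - 4)*(t + 4)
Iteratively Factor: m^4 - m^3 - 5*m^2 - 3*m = (m)*(m^3 - m^2 - 5*m - 3) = m*(m + 1)*(m^2 - 2*m - 3) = m*(m + 1)^2*(m - 3)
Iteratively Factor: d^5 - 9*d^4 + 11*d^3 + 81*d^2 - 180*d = (d - 4)*(d^4 - 5*d^3 - 9*d^2 + 45*d) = (d - 4)*(d - 3)*(d^3 - 2*d^2 - 15*d) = d*(d - 4)*(d - 3)*(d^2 - 2*d - 15) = d*(d - 5)*(d - 4)*(d - 3)*(d + 3)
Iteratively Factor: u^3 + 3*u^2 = (u)*(u^2 + 3*u) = u*(u + 3)*(u)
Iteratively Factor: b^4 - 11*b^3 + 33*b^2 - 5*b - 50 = (b - 2)*(b^3 - 9*b^2 + 15*b + 25) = (b - 5)*(b - 2)*(b^2 - 4*b - 5) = (b - 5)*(b - 2)*(b + 1)*(b - 5)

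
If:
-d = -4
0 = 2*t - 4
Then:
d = 4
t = 2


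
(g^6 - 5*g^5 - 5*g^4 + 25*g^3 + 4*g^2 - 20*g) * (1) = g^6 - 5*g^5 - 5*g^4 + 25*g^3 + 4*g^2 - 20*g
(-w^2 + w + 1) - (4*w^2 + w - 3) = 4 - 5*w^2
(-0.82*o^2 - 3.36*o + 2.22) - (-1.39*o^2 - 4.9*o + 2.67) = 0.57*o^2 + 1.54*o - 0.45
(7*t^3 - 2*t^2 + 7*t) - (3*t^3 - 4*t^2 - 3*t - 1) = 4*t^3 + 2*t^2 + 10*t + 1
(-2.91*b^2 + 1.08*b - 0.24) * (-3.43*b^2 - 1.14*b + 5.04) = 9.9813*b^4 - 0.387000000000001*b^3 - 15.0744*b^2 + 5.7168*b - 1.2096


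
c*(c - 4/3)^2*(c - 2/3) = c^4 - 10*c^3/3 + 32*c^2/9 - 32*c/27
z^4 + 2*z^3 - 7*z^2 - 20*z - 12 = (z - 3)*(z + 1)*(z + 2)^2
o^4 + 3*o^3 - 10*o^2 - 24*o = o*(o - 3)*(o + 2)*(o + 4)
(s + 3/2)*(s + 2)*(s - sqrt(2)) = s^3 - sqrt(2)*s^2 + 7*s^2/2 - 7*sqrt(2)*s/2 + 3*s - 3*sqrt(2)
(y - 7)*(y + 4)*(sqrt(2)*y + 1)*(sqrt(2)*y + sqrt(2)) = 2*y^4 - 4*y^3 + sqrt(2)*y^3 - 62*y^2 - 2*sqrt(2)*y^2 - 56*y - 31*sqrt(2)*y - 28*sqrt(2)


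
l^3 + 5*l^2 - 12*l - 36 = (l - 3)*(l + 2)*(l + 6)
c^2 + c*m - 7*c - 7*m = (c - 7)*(c + m)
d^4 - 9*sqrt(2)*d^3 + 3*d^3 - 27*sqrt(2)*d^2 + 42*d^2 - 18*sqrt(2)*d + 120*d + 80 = (d + 1)*(d + 2)*(d - 5*sqrt(2))*(d - 4*sqrt(2))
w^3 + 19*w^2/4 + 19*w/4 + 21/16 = (w + 1/2)*(w + 3/4)*(w + 7/2)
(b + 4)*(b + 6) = b^2 + 10*b + 24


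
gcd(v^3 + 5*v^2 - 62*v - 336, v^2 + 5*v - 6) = v + 6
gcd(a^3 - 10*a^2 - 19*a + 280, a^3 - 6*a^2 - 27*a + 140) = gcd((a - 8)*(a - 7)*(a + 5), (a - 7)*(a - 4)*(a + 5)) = a^2 - 2*a - 35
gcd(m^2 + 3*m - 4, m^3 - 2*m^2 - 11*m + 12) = m - 1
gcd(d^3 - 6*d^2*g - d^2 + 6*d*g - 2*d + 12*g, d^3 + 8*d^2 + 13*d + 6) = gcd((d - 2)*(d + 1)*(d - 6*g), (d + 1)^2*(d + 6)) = d + 1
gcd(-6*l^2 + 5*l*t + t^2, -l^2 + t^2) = -l + t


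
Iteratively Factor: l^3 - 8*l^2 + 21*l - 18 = (l - 3)*(l^2 - 5*l + 6) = (l - 3)*(l - 2)*(l - 3)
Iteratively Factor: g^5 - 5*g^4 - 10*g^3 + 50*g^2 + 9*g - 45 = (g - 1)*(g^4 - 4*g^3 - 14*g^2 + 36*g + 45) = (g - 1)*(g + 1)*(g^3 - 5*g^2 - 9*g + 45) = (g - 5)*(g - 1)*(g + 1)*(g^2 - 9) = (g - 5)*(g - 1)*(g + 1)*(g + 3)*(g - 3)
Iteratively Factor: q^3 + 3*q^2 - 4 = (q - 1)*(q^2 + 4*q + 4) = (q - 1)*(q + 2)*(q + 2)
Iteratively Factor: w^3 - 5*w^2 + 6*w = (w - 3)*(w^2 - 2*w) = w*(w - 3)*(w - 2)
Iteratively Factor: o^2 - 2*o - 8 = (o - 4)*(o + 2)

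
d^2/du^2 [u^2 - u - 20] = 2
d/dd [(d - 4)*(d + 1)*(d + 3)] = 3*d^2 - 13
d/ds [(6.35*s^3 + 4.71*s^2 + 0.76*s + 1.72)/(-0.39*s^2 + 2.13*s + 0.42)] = (-2.4765*s^4 + 27.051*s^3 + 18.3297*s^2 + 5.298*s - 3.3444)/(0.1521*s^4 - 1.6614*s^3 + 4.2093*s^2 + 1.7892*s + 0.1764)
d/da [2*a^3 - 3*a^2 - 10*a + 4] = 6*a^2 - 6*a - 10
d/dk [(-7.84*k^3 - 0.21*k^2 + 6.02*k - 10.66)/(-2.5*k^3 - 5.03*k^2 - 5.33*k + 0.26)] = (38.9102*k^4 + 113.6744*k^3 - 54.6653*k^2 - 107.3488*k - 55.2526)/(6.25*k^6 + 25.15*k^5 + 51.9509*k^4 + 52.3198*k^3 + 25.7933*k^2 - 2.7716*k + 0.0676)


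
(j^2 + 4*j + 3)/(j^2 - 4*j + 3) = (j^2 + 4*j + 3)/(j^2 - 4*j + 3)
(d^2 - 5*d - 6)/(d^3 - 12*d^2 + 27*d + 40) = (d - 6)/(d^2 - 13*d + 40)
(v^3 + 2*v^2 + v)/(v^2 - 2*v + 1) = v*(v^2 + 2*v + 1)/(v^2 - 2*v + 1)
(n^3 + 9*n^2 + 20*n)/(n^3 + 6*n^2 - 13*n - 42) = n*(n^2 + 9*n + 20)/(n^3 + 6*n^2 - 13*n - 42)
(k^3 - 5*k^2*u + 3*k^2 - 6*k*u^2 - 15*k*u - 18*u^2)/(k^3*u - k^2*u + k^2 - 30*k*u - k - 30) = (-k^3 + 5*k^2*u - 3*k^2 + 6*k*u^2 + 15*k*u + 18*u^2)/(-k^3*u + k^2*u - k^2 + 30*k*u + k + 30)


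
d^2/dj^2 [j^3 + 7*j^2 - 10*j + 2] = 6*j + 14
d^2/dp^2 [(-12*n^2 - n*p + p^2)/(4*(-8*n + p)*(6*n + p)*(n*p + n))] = ((-n + 2*p)*(6*n + p)*(8*n - p)^2*(p + 1)^2 - (n - 2*p)*(6*n + p)^2*(8*n - p)^2*(p + 1) + (n - 2*p)*(6*n + p)^2*(8*n - p)*(p + 1)^2 - (6*n + p)^2*(8*n - p)^2*(p + 1)^2 + (6*n + p)^2*(8*n - p)^2*(12*n^2 + n*p - p^2) - (6*n + p)^2*(8*n - p)*(p + 1)*(12*n^2 + n*p - p^2) + (6*n + p)^2*(p + 1)^2*(12*n^2 + n*p - p^2) + (6*n + p)*(8*n - p)^2*(p + 1)*(12*n^2 + n*p - p^2) + (6*n + p)*(8*n - p)*(p + 1)^2*(-12*n^2 - n*p + p^2) + (8*n - p)^2*(p + 1)^2*(12*n^2 + n*p - p^2))/(2*n*(6*n + p)^3*(8*n - p)^3*(p + 1)^3)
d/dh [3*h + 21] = 3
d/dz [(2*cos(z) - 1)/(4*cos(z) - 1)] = -2*sin(z)/(4*cos(z) - 1)^2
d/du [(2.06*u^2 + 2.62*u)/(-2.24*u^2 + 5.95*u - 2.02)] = (18.1258*u^2 - 8.3224*u - 5.2924)/(5.0176*u^4 - 26.656*u^3 + 44.4521*u^2 - 24.038*u + 4.0804)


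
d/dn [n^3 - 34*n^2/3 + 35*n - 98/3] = 3*n^2 - 68*n/3 + 35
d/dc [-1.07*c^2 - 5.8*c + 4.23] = -2.14*c - 5.8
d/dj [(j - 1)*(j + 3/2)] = 2*j + 1/2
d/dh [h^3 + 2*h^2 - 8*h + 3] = 3*h^2 + 4*h - 8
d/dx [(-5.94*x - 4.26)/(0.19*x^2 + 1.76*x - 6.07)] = (1.1286*x^2 + 1.6188*x + 43.5534)/(0.0361*x^4 + 0.6688*x^3 + 0.791*x^2 - 21.3664*x + 36.8449)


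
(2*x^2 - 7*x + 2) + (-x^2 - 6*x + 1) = x^2 - 13*x + 3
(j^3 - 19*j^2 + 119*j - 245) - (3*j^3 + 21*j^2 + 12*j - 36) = -2*j^3 - 40*j^2 + 107*j - 209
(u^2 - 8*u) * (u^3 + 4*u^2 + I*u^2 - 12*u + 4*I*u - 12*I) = u^5 - 4*u^4 + I*u^4 - 44*u^3 - 4*I*u^3 + 96*u^2 - 44*I*u^2 + 96*I*u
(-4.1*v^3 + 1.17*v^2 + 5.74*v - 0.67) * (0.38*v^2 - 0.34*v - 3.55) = -1.558*v^5 + 1.8386*v^4 + 16.3384*v^3 - 6.3597*v^2 - 20.1492*v + 2.3785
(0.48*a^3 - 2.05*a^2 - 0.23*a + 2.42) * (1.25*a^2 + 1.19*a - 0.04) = 0.6*a^5 - 1.9913*a^4 - 2.7462*a^3 + 2.8333*a^2 + 2.889*a - 0.0968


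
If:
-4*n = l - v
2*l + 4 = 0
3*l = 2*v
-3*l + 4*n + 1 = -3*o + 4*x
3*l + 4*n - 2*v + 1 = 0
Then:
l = -2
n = -1/4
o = 4*x/3 - 2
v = -3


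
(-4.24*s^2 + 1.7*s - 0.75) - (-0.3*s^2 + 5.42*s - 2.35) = -3.94*s^2 - 3.72*s + 1.6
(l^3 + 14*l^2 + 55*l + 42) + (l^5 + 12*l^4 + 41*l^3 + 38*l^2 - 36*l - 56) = l^5 + 12*l^4 + 42*l^3 + 52*l^2 + 19*l - 14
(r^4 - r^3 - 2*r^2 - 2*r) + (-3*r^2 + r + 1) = r^4 - r^3 - 5*r^2 - r + 1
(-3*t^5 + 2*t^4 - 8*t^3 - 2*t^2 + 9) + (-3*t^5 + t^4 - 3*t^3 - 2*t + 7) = -6*t^5 + 3*t^4 - 11*t^3 - 2*t^2 - 2*t + 16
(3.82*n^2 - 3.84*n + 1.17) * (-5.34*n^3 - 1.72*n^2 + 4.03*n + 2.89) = -20.3988*n^5 + 13.9352*n^4 + 15.7516*n^3 - 6.4478*n^2 - 6.3825*n + 3.3813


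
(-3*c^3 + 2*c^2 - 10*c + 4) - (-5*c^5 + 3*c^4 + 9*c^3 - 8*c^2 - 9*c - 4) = 5*c^5 - 3*c^4 - 12*c^3 + 10*c^2 - c + 8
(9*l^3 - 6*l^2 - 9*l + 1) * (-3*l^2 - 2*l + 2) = -27*l^5 + 57*l^3 + 3*l^2 - 20*l + 2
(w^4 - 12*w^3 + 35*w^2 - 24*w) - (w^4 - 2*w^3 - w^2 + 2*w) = -10*w^3 + 36*w^2 - 26*w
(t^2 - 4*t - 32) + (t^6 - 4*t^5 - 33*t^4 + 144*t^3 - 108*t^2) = t^6 - 4*t^5 - 33*t^4 + 144*t^3 - 107*t^2 - 4*t - 32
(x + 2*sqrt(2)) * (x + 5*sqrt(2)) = x^2 + 7*sqrt(2)*x + 20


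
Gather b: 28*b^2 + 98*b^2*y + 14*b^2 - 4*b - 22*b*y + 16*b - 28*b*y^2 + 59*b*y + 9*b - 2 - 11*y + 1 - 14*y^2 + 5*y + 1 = b^2*(98*y + 42) + b*(-28*y^2 + 37*y + 21) - 14*y^2 - 6*y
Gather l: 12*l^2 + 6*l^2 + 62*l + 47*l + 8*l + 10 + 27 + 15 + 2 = 18*l^2 + 117*l + 54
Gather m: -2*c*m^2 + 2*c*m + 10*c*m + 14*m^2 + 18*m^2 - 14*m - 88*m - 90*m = m^2*(32 - 2*c) + m*(12*c - 192)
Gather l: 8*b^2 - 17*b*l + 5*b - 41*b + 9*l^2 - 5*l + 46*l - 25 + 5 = 8*b^2 - 36*b + 9*l^2 + l*(41 - 17*b) - 20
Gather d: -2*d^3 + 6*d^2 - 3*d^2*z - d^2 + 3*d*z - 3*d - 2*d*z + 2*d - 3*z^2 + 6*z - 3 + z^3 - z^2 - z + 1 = -2*d^3 + d^2*(5 - 3*z) + d*(z - 1) + z^3 - 4*z^2 + 5*z - 2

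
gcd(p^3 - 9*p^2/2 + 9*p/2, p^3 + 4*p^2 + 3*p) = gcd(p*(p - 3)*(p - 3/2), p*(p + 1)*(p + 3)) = p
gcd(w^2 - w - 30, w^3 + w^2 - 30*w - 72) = w - 6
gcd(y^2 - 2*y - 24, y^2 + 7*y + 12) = y + 4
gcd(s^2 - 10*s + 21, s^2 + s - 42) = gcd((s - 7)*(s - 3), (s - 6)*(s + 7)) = 1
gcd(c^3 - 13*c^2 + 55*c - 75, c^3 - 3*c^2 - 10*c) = c - 5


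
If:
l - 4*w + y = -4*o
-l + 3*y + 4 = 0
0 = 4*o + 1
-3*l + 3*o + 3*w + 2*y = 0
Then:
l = -31/8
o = -1/4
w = -15/8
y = -21/8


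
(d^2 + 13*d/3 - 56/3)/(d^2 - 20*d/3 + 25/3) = (3*d^2 + 13*d - 56)/(3*d^2 - 20*d + 25)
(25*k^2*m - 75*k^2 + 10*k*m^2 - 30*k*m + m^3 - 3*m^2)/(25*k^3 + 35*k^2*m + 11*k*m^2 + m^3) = (m - 3)/(k + m)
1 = 1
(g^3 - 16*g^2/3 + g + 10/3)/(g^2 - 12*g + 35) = (3*g^2 - g - 2)/(3*(g - 7))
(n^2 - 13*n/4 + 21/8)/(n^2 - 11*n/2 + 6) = (n - 7/4)/(n - 4)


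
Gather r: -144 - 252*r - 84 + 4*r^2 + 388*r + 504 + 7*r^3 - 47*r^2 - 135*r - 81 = 7*r^3 - 43*r^2 + r + 195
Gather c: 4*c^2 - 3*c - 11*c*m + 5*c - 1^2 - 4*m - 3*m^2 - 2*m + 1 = 4*c^2 + c*(2 - 11*m) - 3*m^2 - 6*m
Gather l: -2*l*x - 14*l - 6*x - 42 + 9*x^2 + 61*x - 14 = l*(-2*x - 14) + 9*x^2 + 55*x - 56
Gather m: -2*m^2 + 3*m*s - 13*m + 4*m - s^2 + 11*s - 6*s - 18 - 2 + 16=-2*m^2 + m*(3*s - 9) - s^2 + 5*s - 4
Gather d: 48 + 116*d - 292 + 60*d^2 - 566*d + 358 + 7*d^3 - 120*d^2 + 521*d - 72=7*d^3 - 60*d^2 + 71*d + 42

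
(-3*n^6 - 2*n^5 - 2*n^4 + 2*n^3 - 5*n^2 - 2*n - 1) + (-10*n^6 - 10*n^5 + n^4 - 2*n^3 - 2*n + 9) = -13*n^6 - 12*n^5 - n^4 - 5*n^2 - 4*n + 8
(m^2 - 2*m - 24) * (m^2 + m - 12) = m^4 - m^3 - 38*m^2 + 288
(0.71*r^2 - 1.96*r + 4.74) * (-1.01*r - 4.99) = -0.7171*r^3 - 1.5633*r^2 + 4.993*r - 23.6526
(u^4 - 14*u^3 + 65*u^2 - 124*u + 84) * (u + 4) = u^5 - 10*u^4 + 9*u^3 + 136*u^2 - 412*u + 336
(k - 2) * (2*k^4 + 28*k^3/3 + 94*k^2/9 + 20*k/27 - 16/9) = 2*k^5 + 16*k^4/3 - 74*k^3/9 - 544*k^2/27 - 88*k/27 + 32/9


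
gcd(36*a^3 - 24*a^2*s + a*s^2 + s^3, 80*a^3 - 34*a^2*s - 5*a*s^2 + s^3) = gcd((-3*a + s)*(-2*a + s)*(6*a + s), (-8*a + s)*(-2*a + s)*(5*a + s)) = -2*a + s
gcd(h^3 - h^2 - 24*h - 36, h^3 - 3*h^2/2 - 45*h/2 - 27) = h^2 - 3*h - 18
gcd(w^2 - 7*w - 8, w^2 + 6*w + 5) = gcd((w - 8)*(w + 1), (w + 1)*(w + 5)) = w + 1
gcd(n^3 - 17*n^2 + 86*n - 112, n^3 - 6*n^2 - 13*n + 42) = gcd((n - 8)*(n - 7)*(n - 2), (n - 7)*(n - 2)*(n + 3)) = n^2 - 9*n + 14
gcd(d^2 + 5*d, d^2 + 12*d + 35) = d + 5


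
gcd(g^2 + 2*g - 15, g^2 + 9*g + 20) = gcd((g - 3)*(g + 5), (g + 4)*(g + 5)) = g + 5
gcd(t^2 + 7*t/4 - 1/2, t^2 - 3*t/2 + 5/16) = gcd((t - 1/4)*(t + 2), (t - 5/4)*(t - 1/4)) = t - 1/4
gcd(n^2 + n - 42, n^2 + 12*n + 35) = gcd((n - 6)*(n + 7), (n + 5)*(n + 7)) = n + 7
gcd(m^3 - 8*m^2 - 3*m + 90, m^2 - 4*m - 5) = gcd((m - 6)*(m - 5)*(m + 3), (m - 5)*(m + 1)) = m - 5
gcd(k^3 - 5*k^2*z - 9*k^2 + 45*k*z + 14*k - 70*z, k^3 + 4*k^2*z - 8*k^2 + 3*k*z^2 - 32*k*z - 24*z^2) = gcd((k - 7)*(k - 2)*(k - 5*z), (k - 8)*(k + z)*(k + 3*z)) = 1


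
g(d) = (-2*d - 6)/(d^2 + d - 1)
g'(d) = (-2*d - 6)*(-2*d - 1)/(d^2 + d - 1)^2 - 2/(d^2 + d - 1) = 2*(d^2 + 6*d + 4)/(d^4 + 2*d^3 - d^2 - 2*d + 1)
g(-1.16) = 4.52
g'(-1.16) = -4.87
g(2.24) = -1.67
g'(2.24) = 1.15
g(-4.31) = 0.20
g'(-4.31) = -0.04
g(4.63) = -0.61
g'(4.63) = 0.17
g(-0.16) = 5.01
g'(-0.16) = 4.76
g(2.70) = -1.27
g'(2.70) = 0.68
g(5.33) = -0.51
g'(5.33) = 0.12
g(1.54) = -3.12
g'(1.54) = 3.68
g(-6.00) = 0.21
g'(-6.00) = 0.01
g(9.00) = -0.27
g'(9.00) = 0.04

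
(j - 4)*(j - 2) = j^2 - 6*j + 8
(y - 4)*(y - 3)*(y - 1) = y^3 - 8*y^2 + 19*y - 12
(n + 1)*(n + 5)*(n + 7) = n^3 + 13*n^2 + 47*n + 35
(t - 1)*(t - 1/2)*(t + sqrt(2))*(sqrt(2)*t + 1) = sqrt(2)*t^4 - 3*sqrt(2)*t^3/2 + 3*t^3 - 9*t^2/2 + 3*sqrt(2)*t^2/2 - 3*sqrt(2)*t/2 + 3*t/2 + sqrt(2)/2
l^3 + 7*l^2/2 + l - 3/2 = (l - 1/2)*(l + 1)*(l + 3)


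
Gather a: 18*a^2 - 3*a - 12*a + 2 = 18*a^2 - 15*a + 2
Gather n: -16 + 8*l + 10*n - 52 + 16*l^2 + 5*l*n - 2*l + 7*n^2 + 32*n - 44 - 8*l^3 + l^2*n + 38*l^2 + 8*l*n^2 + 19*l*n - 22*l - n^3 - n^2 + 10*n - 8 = -8*l^3 + 54*l^2 - 16*l - n^3 + n^2*(8*l + 6) + n*(l^2 + 24*l + 52) - 120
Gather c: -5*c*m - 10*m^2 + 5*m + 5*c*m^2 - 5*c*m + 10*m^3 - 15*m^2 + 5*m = c*(5*m^2 - 10*m) + 10*m^3 - 25*m^2 + 10*m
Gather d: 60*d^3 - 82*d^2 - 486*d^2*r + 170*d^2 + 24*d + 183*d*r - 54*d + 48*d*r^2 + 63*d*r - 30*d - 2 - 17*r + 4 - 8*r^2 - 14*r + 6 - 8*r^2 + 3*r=60*d^3 + d^2*(88 - 486*r) + d*(48*r^2 + 246*r - 60) - 16*r^2 - 28*r + 8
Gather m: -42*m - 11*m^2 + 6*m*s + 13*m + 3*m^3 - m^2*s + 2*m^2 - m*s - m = 3*m^3 + m^2*(-s - 9) + m*(5*s - 30)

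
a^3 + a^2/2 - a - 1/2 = (a - 1)*(a + 1/2)*(a + 1)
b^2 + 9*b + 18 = (b + 3)*(b + 6)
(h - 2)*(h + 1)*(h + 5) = h^3 + 4*h^2 - 7*h - 10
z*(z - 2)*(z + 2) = z^3 - 4*z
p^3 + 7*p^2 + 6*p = p*(p + 1)*(p + 6)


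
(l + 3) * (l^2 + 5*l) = l^3 + 8*l^2 + 15*l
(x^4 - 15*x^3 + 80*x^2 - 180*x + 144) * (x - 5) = x^5 - 20*x^4 + 155*x^3 - 580*x^2 + 1044*x - 720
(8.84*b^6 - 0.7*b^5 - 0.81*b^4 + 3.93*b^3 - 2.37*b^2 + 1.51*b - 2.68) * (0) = 0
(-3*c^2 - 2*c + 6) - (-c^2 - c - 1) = -2*c^2 - c + 7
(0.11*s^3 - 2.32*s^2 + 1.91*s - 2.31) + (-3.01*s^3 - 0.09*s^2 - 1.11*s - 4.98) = -2.9*s^3 - 2.41*s^2 + 0.8*s - 7.29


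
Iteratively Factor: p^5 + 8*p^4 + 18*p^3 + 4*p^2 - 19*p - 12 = (p + 1)*(p^4 + 7*p^3 + 11*p^2 - 7*p - 12) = (p + 1)*(p + 3)*(p^3 + 4*p^2 - p - 4) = (p + 1)*(p + 3)*(p + 4)*(p^2 - 1) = (p - 1)*(p + 1)*(p + 3)*(p + 4)*(p + 1)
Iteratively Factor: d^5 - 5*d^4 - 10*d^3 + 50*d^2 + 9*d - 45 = (d - 3)*(d^4 - 2*d^3 - 16*d^2 + 2*d + 15) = (d - 3)*(d + 1)*(d^3 - 3*d^2 - 13*d + 15) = (d - 3)*(d - 1)*(d + 1)*(d^2 - 2*d - 15) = (d - 5)*(d - 3)*(d - 1)*(d + 1)*(d + 3)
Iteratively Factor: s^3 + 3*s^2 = (s + 3)*(s^2) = s*(s + 3)*(s)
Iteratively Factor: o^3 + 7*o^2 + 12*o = (o)*(o^2 + 7*o + 12) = o*(o + 4)*(o + 3)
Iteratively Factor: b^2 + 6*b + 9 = (b + 3)*(b + 3)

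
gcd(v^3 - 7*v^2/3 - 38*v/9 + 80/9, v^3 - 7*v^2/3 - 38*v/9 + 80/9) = v^3 - 7*v^2/3 - 38*v/9 + 80/9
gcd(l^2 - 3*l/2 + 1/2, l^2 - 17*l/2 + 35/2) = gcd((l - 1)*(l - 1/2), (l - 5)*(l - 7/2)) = 1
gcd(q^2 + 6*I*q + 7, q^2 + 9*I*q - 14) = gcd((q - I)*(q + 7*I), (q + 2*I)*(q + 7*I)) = q + 7*I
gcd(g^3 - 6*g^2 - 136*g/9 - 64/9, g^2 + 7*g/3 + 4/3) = g + 4/3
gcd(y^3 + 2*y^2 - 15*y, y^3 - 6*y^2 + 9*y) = y^2 - 3*y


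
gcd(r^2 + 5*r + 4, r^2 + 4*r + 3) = r + 1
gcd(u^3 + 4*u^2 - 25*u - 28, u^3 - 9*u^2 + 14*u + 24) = u^2 - 3*u - 4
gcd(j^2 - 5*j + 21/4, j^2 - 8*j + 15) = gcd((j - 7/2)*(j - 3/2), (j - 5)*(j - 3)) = 1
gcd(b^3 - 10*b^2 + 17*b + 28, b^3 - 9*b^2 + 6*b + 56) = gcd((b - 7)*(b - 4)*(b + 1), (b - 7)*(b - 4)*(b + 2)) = b^2 - 11*b + 28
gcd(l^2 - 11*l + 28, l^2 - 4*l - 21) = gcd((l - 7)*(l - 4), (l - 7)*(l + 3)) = l - 7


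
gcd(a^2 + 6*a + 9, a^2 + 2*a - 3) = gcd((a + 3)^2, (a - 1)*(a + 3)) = a + 3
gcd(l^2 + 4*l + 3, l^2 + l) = l + 1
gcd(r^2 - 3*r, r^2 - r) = r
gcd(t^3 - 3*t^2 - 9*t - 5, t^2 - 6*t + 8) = 1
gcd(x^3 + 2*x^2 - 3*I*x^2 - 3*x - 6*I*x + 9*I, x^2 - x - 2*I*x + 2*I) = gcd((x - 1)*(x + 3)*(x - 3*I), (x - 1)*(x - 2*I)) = x - 1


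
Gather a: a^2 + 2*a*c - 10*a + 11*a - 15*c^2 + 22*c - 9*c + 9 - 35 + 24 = a^2 + a*(2*c + 1) - 15*c^2 + 13*c - 2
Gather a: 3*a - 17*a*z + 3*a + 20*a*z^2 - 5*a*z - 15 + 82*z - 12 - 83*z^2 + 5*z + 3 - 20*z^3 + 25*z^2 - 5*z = a*(20*z^2 - 22*z + 6) - 20*z^3 - 58*z^2 + 82*z - 24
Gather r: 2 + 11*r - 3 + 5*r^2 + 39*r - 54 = 5*r^2 + 50*r - 55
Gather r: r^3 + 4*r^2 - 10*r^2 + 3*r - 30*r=r^3 - 6*r^2 - 27*r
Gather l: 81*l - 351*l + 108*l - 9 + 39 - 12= 18 - 162*l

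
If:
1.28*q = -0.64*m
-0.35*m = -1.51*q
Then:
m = 0.00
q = 0.00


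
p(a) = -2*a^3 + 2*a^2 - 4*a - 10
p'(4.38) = -101.59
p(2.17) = -29.70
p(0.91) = -13.49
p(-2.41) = 39.25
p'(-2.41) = -48.49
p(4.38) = -157.21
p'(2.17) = -23.57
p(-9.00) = 1646.00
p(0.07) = -10.27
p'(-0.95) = -13.22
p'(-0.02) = -4.08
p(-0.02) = -9.92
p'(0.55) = -3.62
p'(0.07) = -3.75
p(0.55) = -11.93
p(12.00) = -3226.00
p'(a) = -6*a^2 + 4*a - 4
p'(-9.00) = -526.00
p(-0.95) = -2.68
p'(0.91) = -5.33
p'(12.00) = -820.00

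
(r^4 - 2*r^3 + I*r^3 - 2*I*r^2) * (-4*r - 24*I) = -4*r^5 + 8*r^4 - 28*I*r^4 + 24*r^3 + 56*I*r^3 - 48*r^2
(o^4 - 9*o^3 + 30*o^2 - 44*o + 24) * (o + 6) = o^5 - 3*o^4 - 24*o^3 + 136*o^2 - 240*o + 144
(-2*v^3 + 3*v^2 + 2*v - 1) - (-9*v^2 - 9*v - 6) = -2*v^3 + 12*v^2 + 11*v + 5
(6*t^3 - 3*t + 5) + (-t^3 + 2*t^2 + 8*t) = 5*t^3 + 2*t^2 + 5*t + 5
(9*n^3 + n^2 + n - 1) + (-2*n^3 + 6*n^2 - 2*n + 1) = 7*n^3 + 7*n^2 - n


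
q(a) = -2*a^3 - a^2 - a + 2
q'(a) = -6*a^2 - 2*a - 1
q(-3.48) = 77.66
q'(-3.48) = -66.70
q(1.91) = -17.49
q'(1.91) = -26.71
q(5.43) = -353.12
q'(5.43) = -188.77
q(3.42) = -93.12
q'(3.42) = -78.02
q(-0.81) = 3.22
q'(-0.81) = -3.32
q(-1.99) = 15.79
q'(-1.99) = -20.78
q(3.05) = -67.10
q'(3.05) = -62.92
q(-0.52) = 2.53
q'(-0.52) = -1.58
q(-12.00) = 3326.00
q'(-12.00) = -841.00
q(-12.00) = 3326.00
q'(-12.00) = -841.00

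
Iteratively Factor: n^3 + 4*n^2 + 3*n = (n)*(n^2 + 4*n + 3) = n*(n + 1)*(n + 3)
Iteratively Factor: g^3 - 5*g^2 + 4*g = (g)*(g^2 - 5*g + 4) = g*(g - 4)*(g - 1)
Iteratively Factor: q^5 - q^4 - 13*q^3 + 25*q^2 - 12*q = (q - 1)*(q^4 - 13*q^2 + 12*q) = q*(q - 1)*(q^3 - 13*q + 12) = q*(q - 3)*(q - 1)*(q^2 + 3*q - 4) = q*(q - 3)*(q - 1)^2*(q + 4)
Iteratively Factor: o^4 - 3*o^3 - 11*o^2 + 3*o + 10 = (o - 1)*(o^3 - 2*o^2 - 13*o - 10) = (o - 5)*(o - 1)*(o^2 + 3*o + 2) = (o - 5)*(o - 1)*(o + 2)*(o + 1)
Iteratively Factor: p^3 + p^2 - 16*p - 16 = (p - 4)*(p^2 + 5*p + 4) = (p - 4)*(p + 1)*(p + 4)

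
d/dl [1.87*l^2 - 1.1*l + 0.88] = 3.74*l - 1.1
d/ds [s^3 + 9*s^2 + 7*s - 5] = 3*s^2 + 18*s + 7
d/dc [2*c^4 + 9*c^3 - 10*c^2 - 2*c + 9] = 8*c^3 + 27*c^2 - 20*c - 2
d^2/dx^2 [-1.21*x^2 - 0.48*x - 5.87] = -2.42000000000000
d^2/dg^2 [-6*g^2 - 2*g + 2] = -12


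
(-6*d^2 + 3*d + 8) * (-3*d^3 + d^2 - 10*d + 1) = 18*d^5 - 15*d^4 + 39*d^3 - 28*d^2 - 77*d + 8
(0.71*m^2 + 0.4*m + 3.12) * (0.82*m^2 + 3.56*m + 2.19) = 0.5822*m^4 + 2.8556*m^3 + 5.5373*m^2 + 11.9832*m + 6.8328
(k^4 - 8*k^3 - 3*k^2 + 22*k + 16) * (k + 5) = k^5 - 3*k^4 - 43*k^3 + 7*k^2 + 126*k + 80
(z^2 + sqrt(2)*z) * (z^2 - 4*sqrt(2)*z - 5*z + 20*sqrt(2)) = z^4 - 5*z^3 - 3*sqrt(2)*z^3 - 8*z^2 + 15*sqrt(2)*z^2 + 40*z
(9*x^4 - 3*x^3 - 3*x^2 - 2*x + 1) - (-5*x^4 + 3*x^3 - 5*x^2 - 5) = 14*x^4 - 6*x^3 + 2*x^2 - 2*x + 6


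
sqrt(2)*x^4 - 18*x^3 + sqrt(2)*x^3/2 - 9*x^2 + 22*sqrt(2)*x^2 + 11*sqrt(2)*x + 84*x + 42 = (x - 7*sqrt(2))*(x - 3*sqrt(2))*(x + sqrt(2))*(sqrt(2)*x + sqrt(2)/2)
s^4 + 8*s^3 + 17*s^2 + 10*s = s*(s + 1)*(s + 2)*(s + 5)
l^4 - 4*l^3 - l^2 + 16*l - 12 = (l - 3)*(l - 2)*(l - 1)*(l + 2)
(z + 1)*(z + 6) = z^2 + 7*z + 6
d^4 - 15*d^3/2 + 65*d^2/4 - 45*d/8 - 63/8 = (d - 7/2)*(d - 3)*(d - 3/2)*(d + 1/2)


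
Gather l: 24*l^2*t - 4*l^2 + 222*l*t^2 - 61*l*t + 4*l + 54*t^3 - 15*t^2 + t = l^2*(24*t - 4) + l*(222*t^2 - 61*t + 4) + 54*t^3 - 15*t^2 + t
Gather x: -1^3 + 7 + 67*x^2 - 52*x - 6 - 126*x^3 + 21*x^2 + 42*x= -126*x^3 + 88*x^2 - 10*x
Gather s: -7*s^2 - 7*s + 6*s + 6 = -7*s^2 - s + 6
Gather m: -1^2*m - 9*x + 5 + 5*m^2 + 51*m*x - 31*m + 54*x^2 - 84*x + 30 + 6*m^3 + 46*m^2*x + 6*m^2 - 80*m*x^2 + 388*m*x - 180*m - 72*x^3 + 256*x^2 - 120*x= 6*m^3 + m^2*(46*x + 11) + m*(-80*x^2 + 439*x - 212) - 72*x^3 + 310*x^2 - 213*x + 35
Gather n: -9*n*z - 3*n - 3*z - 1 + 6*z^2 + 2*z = n*(-9*z - 3) + 6*z^2 - z - 1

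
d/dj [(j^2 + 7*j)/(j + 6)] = (j^2 + 12*j + 42)/(j^2 + 12*j + 36)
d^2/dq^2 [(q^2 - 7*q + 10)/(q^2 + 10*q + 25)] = 2*(125 - 17*q)/(q^4 + 20*q^3 + 150*q^2 + 500*q + 625)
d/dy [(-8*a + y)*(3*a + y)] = -5*a + 2*y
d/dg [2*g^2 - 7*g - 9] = 4*g - 7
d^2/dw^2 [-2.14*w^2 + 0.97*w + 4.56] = -4.28000000000000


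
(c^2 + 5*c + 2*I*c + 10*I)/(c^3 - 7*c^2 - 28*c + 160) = (c + 2*I)/(c^2 - 12*c + 32)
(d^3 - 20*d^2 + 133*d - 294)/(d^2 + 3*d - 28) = (d^3 - 20*d^2 + 133*d - 294)/(d^2 + 3*d - 28)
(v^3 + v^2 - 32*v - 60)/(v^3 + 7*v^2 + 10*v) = (v - 6)/v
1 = 1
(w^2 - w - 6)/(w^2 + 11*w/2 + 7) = 2*(w - 3)/(2*w + 7)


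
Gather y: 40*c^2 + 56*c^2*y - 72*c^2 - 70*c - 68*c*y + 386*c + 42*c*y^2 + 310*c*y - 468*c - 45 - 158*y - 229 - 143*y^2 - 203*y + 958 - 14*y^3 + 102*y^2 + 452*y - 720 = -32*c^2 - 152*c - 14*y^3 + y^2*(42*c - 41) + y*(56*c^2 + 242*c + 91) - 36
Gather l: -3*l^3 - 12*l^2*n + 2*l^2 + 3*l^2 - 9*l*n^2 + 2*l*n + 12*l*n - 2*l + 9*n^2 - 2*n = -3*l^3 + l^2*(5 - 12*n) + l*(-9*n^2 + 14*n - 2) + 9*n^2 - 2*n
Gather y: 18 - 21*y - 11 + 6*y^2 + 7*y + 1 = 6*y^2 - 14*y + 8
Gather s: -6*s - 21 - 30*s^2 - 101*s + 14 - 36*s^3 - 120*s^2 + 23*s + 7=-36*s^3 - 150*s^2 - 84*s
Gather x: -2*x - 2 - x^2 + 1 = -x^2 - 2*x - 1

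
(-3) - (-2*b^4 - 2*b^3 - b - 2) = 2*b^4 + 2*b^3 + b - 1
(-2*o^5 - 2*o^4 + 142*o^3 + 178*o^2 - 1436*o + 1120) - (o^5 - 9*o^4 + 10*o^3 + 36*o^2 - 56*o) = -3*o^5 + 7*o^4 + 132*o^3 + 142*o^2 - 1380*o + 1120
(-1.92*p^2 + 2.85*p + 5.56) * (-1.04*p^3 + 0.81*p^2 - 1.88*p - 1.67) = 1.9968*p^5 - 4.5192*p^4 + 0.1357*p^3 + 2.352*p^2 - 15.2123*p - 9.2852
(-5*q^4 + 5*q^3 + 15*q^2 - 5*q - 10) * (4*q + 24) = -20*q^5 - 100*q^4 + 180*q^3 + 340*q^2 - 160*q - 240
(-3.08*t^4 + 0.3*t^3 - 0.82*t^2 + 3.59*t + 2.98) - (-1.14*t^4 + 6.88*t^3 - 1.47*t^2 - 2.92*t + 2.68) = -1.94*t^4 - 6.58*t^3 + 0.65*t^2 + 6.51*t + 0.3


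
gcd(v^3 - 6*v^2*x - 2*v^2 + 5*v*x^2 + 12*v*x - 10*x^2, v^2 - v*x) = -v + x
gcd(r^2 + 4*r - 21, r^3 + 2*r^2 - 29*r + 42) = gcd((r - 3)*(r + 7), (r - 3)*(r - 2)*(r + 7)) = r^2 + 4*r - 21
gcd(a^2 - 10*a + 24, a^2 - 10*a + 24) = a^2 - 10*a + 24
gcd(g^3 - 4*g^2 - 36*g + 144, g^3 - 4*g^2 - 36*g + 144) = g^3 - 4*g^2 - 36*g + 144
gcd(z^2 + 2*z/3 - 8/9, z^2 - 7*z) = 1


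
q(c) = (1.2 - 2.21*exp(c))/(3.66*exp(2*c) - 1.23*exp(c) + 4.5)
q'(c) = (1.2 - 2.21*exp(c))*(-7.32*exp(2*c) + 1.23*exp(c))/(3.66*exp(2*c) - 1.23*exp(c) + 4.5)^2 - 2.21*exp(c)/(3.66*exp(2*c) - 1.23*exp(c) + 4.5)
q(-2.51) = 0.23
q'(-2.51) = -0.04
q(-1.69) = 0.18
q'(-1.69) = -0.09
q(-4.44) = 0.26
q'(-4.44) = -0.01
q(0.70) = -0.19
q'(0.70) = 0.05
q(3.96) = -0.01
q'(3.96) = 0.01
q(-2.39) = 0.23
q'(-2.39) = -0.04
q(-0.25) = -0.09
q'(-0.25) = -0.24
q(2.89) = -0.03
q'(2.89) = 0.03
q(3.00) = -0.03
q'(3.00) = 0.03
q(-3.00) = 0.25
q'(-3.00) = -0.02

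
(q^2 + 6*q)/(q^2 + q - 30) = q/(q - 5)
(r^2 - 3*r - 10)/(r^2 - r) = (r^2 - 3*r - 10)/(r*(r - 1))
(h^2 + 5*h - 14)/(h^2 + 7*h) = (h - 2)/h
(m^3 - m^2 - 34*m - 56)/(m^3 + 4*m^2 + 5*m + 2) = (m^2 - 3*m - 28)/(m^2 + 2*m + 1)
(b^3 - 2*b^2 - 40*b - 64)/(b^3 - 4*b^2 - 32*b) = (b + 2)/b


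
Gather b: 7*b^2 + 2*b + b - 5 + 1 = 7*b^2 + 3*b - 4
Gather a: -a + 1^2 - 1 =-a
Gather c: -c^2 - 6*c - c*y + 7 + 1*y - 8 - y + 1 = -c^2 + c*(-y - 6)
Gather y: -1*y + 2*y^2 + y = 2*y^2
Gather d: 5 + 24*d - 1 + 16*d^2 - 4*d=16*d^2 + 20*d + 4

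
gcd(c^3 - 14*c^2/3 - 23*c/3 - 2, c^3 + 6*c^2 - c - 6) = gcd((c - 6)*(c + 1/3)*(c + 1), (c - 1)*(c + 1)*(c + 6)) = c + 1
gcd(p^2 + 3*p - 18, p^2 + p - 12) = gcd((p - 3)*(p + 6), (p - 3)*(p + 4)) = p - 3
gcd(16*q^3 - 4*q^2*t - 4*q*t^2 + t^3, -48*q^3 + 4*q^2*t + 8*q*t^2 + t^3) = 2*q - t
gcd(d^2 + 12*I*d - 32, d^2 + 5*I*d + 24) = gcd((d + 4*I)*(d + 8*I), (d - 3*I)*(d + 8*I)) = d + 8*I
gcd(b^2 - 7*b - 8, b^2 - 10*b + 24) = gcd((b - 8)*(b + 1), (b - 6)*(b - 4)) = 1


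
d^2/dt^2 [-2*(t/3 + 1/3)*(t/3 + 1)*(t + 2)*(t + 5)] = -8*t^2/3 - 44*t/3 - 164/9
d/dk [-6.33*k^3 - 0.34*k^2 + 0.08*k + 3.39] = -18.99*k^2 - 0.68*k + 0.08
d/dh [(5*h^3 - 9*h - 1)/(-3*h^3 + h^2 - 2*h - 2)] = (5*h^4 - 74*h^3 - 30*h^2 + 2*h + 16)/(9*h^6 - 6*h^5 + 13*h^4 + 8*h^3 + 8*h + 4)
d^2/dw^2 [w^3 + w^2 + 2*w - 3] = 6*w + 2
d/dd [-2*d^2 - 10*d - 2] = -4*d - 10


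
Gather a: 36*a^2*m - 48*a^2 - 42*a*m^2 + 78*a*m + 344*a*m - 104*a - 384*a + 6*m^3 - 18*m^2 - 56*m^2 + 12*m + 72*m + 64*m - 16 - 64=a^2*(36*m - 48) + a*(-42*m^2 + 422*m - 488) + 6*m^3 - 74*m^2 + 148*m - 80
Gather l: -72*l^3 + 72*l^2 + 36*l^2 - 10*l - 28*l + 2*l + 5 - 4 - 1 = -72*l^3 + 108*l^2 - 36*l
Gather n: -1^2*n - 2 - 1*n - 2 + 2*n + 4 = 0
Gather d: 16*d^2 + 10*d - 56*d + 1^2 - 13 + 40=16*d^2 - 46*d + 28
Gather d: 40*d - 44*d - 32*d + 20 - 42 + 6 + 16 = -36*d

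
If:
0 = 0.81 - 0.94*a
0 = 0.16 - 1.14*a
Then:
No Solution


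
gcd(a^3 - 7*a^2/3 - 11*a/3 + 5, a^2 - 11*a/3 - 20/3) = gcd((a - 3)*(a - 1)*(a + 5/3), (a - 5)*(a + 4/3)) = 1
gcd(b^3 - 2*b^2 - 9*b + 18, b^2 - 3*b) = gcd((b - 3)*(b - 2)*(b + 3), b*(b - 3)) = b - 3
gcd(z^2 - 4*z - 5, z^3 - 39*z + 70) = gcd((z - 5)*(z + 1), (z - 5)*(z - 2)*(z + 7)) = z - 5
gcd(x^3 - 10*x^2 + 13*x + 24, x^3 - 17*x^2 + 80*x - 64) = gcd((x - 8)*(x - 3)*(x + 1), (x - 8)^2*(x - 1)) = x - 8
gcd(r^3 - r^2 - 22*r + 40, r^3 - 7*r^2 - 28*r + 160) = r^2 + r - 20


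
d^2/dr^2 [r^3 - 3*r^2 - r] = 6*r - 6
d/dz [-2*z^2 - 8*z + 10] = -4*z - 8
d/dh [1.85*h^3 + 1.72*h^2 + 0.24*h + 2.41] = 5.55*h^2 + 3.44*h + 0.24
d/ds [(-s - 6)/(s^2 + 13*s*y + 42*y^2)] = (-s^2 - 13*s*y - 42*y^2 + (s + 6)*(2*s + 13*y))/(s^2 + 13*s*y + 42*y^2)^2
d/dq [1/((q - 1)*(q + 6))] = (-2*q - 5)/(q^4 + 10*q^3 + 13*q^2 - 60*q + 36)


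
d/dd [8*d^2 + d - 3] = 16*d + 1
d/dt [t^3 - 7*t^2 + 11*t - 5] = 3*t^2 - 14*t + 11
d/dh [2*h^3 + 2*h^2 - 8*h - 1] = 6*h^2 + 4*h - 8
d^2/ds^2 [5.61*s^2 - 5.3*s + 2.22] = 11.2200000000000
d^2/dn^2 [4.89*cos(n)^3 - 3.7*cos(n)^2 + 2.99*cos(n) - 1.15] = -6.6575*cos(n) + 7.4*cos(2*n) - 11.0025*cos(3*n)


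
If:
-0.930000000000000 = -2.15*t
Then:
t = 0.43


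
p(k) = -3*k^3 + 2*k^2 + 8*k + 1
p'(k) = -9*k^2 + 4*k + 8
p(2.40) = -9.75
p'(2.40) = -34.24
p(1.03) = 8.08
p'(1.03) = 2.57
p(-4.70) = 319.05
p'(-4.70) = -209.61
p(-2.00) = 17.00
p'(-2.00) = -36.00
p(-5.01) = 388.37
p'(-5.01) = -237.94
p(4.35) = -173.29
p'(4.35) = -144.90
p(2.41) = -10.10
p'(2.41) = -34.63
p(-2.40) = 34.79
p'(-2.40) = -53.44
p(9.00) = -1952.00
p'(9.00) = -685.00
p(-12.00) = 5377.00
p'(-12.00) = -1336.00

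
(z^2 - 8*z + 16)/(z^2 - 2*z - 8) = (z - 4)/(z + 2)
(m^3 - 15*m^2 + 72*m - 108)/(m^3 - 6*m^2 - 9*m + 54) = (m - 6)/(m + 3)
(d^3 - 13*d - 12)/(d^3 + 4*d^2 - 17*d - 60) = (d + 1)/(d + 5)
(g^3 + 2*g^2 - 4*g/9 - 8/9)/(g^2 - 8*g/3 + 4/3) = (3*g^2 + 8*g + 4)/(3*(g - 2))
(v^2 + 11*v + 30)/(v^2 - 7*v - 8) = (v^2 + 11*v + 30)/(v^2 - 7*v - 8)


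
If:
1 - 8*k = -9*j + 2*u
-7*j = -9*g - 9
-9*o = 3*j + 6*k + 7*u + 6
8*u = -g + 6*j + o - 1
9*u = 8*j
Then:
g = -1328/1139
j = -243/1139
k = -77/1139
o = -27/67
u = -216/1139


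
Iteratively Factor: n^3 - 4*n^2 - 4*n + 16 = (n + 2)*(n^2 - 6*n + 8) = (n - 4)*(n + 2)*(n - 2)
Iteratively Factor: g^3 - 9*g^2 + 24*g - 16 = (g - 1)*(g^2 - 8*g + 16) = (g - 4)*(g - 1)*(g - 4)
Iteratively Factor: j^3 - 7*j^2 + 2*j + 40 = (j - 5)*(j^2 - 2*j - 8) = (j - 5)*(j + 2)*(j - 4)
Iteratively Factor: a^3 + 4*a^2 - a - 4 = (a - 1)*(a^2 + 5*a + 4) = (a - 1)*(a + 1)*(a + 4)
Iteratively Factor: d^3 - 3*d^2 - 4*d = (d + 1)*(d^2 - 4*d) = d*(d + 1)*(d - 4)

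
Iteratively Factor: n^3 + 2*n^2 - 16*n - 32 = (n + 2)*(n^2 - 16) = (n - 4)*(n + 2)*(n + 4)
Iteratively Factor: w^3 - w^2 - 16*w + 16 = (w + 4)*(w^2 - 5*w + 4) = (w - 1)*(w + 4)*(w - 4)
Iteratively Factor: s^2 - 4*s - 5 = (s - 5)*(s + 1)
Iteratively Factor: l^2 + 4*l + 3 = (l + 1)*(l + 3)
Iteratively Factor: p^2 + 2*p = (p + 2)*(p)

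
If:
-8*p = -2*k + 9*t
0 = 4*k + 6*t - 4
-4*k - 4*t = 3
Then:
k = -17/4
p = -5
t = 7/2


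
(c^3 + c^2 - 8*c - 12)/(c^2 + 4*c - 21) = (c^2 + 4*c + 4)/(c + 7)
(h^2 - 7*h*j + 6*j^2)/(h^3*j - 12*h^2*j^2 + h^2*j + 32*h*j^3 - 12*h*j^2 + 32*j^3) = (h^2 - 7*h*j + 6*j^2)/(j*(h^3 - 12*h^2*j + h^2 + 32*h*j^2 - 12*h*j + 32*j^2))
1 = 1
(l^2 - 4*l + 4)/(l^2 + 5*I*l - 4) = (l^2 - 4*l + 4)/(l^2 + 5*I*l - 4)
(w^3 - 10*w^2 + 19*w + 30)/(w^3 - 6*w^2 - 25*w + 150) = (w + 1)/(w + 5)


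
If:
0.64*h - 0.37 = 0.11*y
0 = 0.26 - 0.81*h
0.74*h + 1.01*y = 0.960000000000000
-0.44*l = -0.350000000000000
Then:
No Solution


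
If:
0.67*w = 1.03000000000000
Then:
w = 1.54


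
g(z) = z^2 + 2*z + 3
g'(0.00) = 2.00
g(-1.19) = 2.04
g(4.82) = 35.87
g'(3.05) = 8.10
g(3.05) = 18.40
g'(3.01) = 8.02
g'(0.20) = 2.40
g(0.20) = 3.44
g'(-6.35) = -10.70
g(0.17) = 3.37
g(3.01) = 18.08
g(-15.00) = 198.00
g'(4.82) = 11.64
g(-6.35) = 30.62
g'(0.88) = 3.76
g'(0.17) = 2.34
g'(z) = 2*z + 2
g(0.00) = 3.00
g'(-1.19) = -0.38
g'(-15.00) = -28.00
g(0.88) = 5.53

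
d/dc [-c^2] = -2*c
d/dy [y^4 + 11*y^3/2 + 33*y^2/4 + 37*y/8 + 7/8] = 4*y^3 + 33*y^2/2 + 33*y/2 + 37/8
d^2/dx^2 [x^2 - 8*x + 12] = 2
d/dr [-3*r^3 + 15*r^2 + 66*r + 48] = -9*r^2 + 30*r + 66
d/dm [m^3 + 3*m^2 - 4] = 3*m*(m + 2)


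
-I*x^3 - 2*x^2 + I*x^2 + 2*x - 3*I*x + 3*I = (x - 3*I)*(x + I)*(-I*x + I)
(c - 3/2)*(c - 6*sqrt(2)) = c^2 - 6*sqrt(2)*c - 3*c/2 + 9*sqrt(2)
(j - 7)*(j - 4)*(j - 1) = j^3 - 12*j^2 + 39*j - 28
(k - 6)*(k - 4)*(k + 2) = k^3 - 8*k^2 + 4*k + 48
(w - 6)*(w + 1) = w^2 - 5*w - 6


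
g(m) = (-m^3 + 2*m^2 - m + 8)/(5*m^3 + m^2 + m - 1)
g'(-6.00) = -0.02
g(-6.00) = -0.29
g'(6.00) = -0.01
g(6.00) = -0.13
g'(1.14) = -2.36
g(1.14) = 0.90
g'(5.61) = -0.02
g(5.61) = -0.12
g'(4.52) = -0.03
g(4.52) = -0.10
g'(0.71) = -19.58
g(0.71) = 3.96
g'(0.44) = -10613.93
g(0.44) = 132.09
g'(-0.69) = -6.45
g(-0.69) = -3.49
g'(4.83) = -0.02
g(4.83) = -0.11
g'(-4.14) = -0.05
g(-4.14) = -0.34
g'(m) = (-15*m^2 - 2*m - 1)*(-m^3 + 2*m^2 - m + 8)/(5*m^3 + m^2 + m - 1)^2 + (-3*m^2 + 4*m - 1)/(5*m^3 + m^2 + m - 1) = (-11*m^4 + 8*m^3 - 114*m^2 - 20*m - 7)/(25*m^6 + 10*m^5 + 11*m^4 - 8*m^3 - m^2 - 2*m + 1)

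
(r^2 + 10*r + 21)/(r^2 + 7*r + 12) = (r + 7)/(r + 4)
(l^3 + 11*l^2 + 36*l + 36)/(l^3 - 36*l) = (l^2 + 5*l + 6)/(l*(l - 6))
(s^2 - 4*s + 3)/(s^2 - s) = (s - 3)/s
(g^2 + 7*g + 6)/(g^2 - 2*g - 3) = (g + 6)/(g - 3)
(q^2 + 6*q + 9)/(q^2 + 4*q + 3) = (q + 3)/(q + 1)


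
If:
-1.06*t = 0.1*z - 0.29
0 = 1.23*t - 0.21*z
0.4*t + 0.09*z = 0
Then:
No Solution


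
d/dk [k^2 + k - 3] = 2*k + 1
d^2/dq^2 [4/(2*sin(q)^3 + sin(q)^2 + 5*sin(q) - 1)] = 4*(-36*sin(q)^6 - 22*sin(q)^5 + 24*sin(q)^4 - sin(q)^3 + 37*sin(q)^2 + 37*sin(q) + 52)/(2*sin(q)^3 + sin(q)^2 + 5*sin(q) - 1)^3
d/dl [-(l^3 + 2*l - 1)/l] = -2*l - 1/l^2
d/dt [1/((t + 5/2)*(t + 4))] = 2*(-4*t - 13)/(4*t^4 + 52*t^3 + 249*t^2 + 520*t + 400)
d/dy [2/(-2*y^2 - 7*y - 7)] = 2*(4*y + 7)/(2*y^2 + 7*y + 7)^2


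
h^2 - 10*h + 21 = (h - 7)*(h - 3)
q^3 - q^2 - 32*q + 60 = (q - 5)*(q - 2)*(q + 6)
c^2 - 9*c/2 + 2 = (c - 4)*(c - 1/2)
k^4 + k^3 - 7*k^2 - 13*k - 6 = (k - 3)*(k + 1)^2*(k + 2)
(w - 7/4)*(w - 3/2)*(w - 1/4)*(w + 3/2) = w^4 - 2*w^3 - 29*w^2/16 + 9*w/2 - 63/64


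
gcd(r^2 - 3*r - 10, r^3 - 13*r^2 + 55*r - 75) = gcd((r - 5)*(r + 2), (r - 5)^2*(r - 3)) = r - 5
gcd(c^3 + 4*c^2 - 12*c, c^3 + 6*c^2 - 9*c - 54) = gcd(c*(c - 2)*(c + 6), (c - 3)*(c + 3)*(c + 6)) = c + 6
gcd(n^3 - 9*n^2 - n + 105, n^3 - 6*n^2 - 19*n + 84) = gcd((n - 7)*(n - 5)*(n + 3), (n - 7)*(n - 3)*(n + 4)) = n - 7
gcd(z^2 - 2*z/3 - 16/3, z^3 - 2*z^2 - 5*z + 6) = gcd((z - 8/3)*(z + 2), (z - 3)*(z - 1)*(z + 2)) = z + 2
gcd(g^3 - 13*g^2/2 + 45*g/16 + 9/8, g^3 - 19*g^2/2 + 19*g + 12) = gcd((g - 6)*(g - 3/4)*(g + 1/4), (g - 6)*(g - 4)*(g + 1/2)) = g - 6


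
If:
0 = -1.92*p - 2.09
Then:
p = -1.09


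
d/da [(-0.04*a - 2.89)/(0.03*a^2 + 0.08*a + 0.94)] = (0.0012*a^2 + 0.1734*a + 0.1936)/(0.0009*a^4 + 0.0048*a^3 + 0.0628*a^2 + 0.1504*a + 0.8836)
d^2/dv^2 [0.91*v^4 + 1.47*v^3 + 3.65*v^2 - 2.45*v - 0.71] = 10.92*v^2 + 8.82*v + 7.3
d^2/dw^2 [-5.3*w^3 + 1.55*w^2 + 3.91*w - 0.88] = 3.1 - 31.8*w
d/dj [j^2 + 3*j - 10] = 2*j + 3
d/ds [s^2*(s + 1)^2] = 2*s*(s + 1)*(2*s + 1)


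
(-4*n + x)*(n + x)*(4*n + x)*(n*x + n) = -16*n^4*x - 16*n^4 - 16*n^3*x^2 - 16*n^3*x + n^2*x^3 + n^2*x^2 + n*x^4 + n*x^3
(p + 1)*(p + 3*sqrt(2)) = p^2 + p + 3*sqrt(2)*p + 3*sqrt(2)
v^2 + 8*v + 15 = (v + 3)*(v + 5)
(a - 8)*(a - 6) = a^2 - 14*a + 48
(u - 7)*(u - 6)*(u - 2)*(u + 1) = u^4 - 14*u^3 + 53*u^2 - 16*u - 84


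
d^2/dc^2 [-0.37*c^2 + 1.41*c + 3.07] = -0.740000000000000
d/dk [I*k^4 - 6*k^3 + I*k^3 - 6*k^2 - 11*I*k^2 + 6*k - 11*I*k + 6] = 4*I*k^3 + k^2*(-18 + 3*I) + k*(-12 - 22*I) + 6 - 11*I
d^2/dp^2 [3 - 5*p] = 0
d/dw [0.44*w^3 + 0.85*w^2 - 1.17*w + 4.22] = 1.32*w^2 + 1.7*w - 1.17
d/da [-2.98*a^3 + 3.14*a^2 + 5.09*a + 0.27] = -8.94*a^2 + 6.28*a + 5.09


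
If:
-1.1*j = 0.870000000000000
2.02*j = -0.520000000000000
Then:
No Solution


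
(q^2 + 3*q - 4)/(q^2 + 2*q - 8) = (q - 1)/(q - 2)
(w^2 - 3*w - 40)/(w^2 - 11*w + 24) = (w + 5)/(w - 3)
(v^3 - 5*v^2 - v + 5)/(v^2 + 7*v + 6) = (v^2 - 6*v + 5)/(v + 6)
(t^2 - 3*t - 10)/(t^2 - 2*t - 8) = (t - 5)/(t - 4)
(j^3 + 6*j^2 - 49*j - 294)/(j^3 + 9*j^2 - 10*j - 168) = (j - 7)/(j - 4)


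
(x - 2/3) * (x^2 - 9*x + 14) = x^3 - 29*x^2/3 + 20*x - 28/3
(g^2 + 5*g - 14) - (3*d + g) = -3*d + g^2 + 4*g - 14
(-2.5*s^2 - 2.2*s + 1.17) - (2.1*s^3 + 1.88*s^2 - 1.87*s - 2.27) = -2.1*s^3 - 4.38*s^2 - 0.33*s + 3.44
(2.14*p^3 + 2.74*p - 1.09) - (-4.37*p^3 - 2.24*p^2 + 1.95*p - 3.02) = 6.51*p^3 + 2.24*p^2 + 0.79*p + 1.93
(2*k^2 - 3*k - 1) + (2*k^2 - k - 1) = 4*k^2 - 4*k - 2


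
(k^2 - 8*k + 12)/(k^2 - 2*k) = (k - 6)/k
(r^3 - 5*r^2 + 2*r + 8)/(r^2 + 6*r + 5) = (r^2 - 6*r + 8)/(r + 5)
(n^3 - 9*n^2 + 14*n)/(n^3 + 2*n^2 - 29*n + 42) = n*(n - 7)/(n^2 + 4*n - 21)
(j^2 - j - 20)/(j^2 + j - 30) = (j + 4)/(j + 6)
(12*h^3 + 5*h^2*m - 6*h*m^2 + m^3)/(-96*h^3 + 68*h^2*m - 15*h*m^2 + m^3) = (-h - m)/(8*h - m)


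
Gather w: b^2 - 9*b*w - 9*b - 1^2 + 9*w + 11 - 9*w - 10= b^2 - 9*b*w - 9*b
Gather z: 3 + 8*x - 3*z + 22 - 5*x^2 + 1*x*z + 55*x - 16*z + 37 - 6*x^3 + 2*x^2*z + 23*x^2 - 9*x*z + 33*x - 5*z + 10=-6*x^3 + 18*x^2 + 96*x + z*(2*x^2 - 8*x - 24) + 72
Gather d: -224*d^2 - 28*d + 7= -224*d^2 - 28*d + 7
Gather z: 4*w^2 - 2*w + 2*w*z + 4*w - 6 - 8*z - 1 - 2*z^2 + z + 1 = 4*w^2 + 2*w - 2*z^2 + z*(2*w - 7) - 6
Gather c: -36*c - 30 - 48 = -36*c - 78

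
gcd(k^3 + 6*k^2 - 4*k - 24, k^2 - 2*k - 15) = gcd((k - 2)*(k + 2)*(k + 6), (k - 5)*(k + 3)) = 1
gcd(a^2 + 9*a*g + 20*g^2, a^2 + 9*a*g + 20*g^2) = a^2 + 9*a*g + 20*g^2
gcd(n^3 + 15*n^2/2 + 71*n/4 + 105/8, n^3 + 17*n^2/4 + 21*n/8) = n + 7/2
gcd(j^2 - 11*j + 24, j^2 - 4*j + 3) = j - 3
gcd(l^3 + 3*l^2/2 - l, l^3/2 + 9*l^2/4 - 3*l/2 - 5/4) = 1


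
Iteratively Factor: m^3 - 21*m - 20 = (m - 5)*(m^2 + 5*m + 4) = (m - 5)*(m + 4)*(m + 1)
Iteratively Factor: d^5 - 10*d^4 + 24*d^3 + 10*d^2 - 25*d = (d - 1)*(d^4 - 9*d^3 + 15*d^2 + 25*d) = (d - 5)*(d - 1)*(d^3 - 4*d^2 - 5*d) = d*(d - 5)*(d - 1)*(d^2 - 4*d - 5) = d*(d - 5)^2*(d - 1)*(d + 1)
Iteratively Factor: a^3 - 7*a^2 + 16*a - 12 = (a - 2)*(a^2 - 5*a + 6) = (a - 3)*(a - 2)*(a - 2)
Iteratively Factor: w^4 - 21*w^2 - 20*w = (w + 4)*(w^3 - 4*w^2 - 5*w) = (w - 5)*(w + 4)*(w^2 + w) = w*(w - 5)*(w + 4)*(w + 1)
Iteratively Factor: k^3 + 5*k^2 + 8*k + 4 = (k + 2)*(k^2 + 3*k + 2) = (k + 1)*(k + 2)*(k + 2)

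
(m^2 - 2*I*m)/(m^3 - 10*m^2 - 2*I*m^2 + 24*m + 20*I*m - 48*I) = m/(m^2 - 10*m + 24)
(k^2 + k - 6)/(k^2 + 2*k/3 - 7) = 3*(k - 2)/(3*k - 7)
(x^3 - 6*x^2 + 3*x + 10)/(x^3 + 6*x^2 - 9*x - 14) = (x - 5)/(x + 7)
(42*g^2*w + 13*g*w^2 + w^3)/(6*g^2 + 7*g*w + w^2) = w*(7*g + w)/(g + w)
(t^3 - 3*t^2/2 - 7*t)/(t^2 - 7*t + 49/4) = 2*t*(t + 2)/(2*t - 7)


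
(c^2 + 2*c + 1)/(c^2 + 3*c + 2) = (c + 1)/(c + 2)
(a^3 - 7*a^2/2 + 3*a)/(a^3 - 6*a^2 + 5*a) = (a^2 - 7*a/2 + 3)/(a^2 - 6*a + 5)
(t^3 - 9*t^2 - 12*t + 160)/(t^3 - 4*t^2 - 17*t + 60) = (t - 8)/(t - 3)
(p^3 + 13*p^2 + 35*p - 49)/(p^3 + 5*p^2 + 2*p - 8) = (p^2 + 14*p + 49)/(p^2 + 6*p + 8)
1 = 1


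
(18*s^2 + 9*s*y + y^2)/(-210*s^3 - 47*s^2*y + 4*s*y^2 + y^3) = (3*s + y)/(-35*s^2 - 2*s*y + y^2)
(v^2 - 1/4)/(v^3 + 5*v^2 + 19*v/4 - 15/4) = (2*v + 1)/(2*v^2 + 11*v + 15)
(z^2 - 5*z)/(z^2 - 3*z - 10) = z/(z + 2)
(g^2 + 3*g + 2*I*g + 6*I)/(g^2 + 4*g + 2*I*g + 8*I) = (g + 3)/(g + 4)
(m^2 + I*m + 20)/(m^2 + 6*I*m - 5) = (m - 4*I)/(m + I)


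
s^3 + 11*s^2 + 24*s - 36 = (s - 1)*(s + 6)^2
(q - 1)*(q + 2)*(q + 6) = q^3 + 7*q^2 + 4*q - 12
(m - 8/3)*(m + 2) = m^2 - 2*m/3 - 16/3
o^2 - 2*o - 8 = (o - 4)*(o + 2)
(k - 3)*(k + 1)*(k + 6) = k^3 + 4*k^2 - 15*k - 18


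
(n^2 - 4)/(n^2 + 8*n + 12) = (n - 2)/(n + 6)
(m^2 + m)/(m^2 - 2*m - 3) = m/(m - 3)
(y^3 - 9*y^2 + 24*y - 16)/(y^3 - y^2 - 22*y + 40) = (y^2 - 5*y + 4)/(y^2 + 3*y - 10)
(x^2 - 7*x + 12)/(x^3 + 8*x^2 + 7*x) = (x^2 - 7*x + 12)/(x*(x^2 + 8*x + 7))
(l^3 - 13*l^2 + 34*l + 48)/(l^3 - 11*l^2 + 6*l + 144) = (l + 1)/(l + 3)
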